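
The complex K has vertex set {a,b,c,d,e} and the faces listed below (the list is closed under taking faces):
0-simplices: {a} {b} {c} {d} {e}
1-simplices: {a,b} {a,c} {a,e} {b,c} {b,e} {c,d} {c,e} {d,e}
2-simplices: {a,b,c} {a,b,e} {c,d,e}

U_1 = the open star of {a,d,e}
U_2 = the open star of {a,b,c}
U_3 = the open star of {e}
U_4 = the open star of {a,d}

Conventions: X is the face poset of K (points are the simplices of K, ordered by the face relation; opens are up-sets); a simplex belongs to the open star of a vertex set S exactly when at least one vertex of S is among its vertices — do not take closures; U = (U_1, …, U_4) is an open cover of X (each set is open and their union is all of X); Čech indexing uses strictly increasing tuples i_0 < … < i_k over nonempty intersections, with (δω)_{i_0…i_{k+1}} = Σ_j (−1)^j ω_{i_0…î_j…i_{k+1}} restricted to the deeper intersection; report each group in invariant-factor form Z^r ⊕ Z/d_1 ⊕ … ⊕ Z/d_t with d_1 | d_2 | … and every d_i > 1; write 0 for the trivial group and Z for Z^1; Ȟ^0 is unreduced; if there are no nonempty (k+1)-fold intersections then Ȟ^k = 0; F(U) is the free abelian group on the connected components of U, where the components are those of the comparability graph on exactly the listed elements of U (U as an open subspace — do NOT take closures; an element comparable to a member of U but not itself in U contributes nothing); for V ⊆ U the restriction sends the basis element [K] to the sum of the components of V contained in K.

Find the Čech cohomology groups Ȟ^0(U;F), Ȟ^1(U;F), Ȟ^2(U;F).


cover nerve:
  U1={{a},{d},{e},{a,b},{a,c},{a,e},{b,e},{c,d},{c,e},{d,e},{a,b,c},{a,b,e},{c,d,e}} U2={{a},{b},{c},{a,b},{a,c},{a,e},{b,c},{b,e},{c,d},{c,e},{a,b,c},{a,b,e},{c,d,e}} U3={{e},{a,e},{b,e},{c,e},{d,e},{a,b,e},{c,d,e}} U4={{a},{d},{a,b},{a,c},{a,e},{c,d},{d,e},{a,b,c},{a,b,e},{c,d,e}}
  U12={{a},{a,b},{a,c},{a,e},{b,e},{c,d},{c,e},{a,b,c},{a,b,e},{c,d,e}} U13={{e},{a,e},{b,e},{c,e},{d,e},{a,b,e},{c,d,e}} U14={{a},{d},{a,b},{a,c},{a,e},{c,d},{d,e},{a,b,c},{a,b,e},{c,d,e}} U23={{a,e},{b,e},{c,e},{a,b,e},{c,d,e}} U24={{a},{a,b},{a,c},{a,e},{c,d},{a,b,c},{a,b,e},{c,d,e}} U34={{a,e},{d,e},{a,b,e},{c,d,e}}
  U123={{a,e},{b,e},{c,e},{a,b,e},{c,d,e}} U124={{a},{a,b},{a,c},{a,e},{c,d},{a,b,c},{a,b,e},{c,d,e}} U134={{a,e},{d,e},{a,b,e},{c,d,e}} U234={{a,e},{a,b,e},{c,d,e}}
  U1234={{a,e},{a,b,e},{c,d,e}}
components per intersection:
  U1: {{a},{d},{e},{a,b},{a,c},{a,e},{b,e},{c,d},{c,e},{d,e},{a,b,c},{a,b,e},{c,d,e}}
  U2: {{a},{b},{c},{a,b},{a,c},{a,e},{b,c},{b,e},{c,d},{c,e},{a,b,c},{a,b,e},{c,d,e}}
  U3: {{e},{a,e},{b,e},{c,e},{d,e},{a,b,e},{c,d,e}}
  U4: {{a},{a,b},{a,c},{a,e},{a,b,c},{a,b,e}} {{d},{c,d},{d,e},{c,d,e}}
  U12: {{a},{a,b},{a,c},{a,e},{b,e},{a,b,c},{a,b,e}} {{c,d},{c,e},{c,d,e}}
  U13: {{e},{a,e},{b,e},{c,e},{d,e},{a,b,e},{c,d,e}}
  U14: {{a},{a,b},{a,c},{a,e},{a,b,c},{a,b,e}} {{d},{c,d},{d,e},{c,d,e}}
  U23: {{a,e},{b,e},{a,b,e}} {{c,e},{c,d,e}}
  U24: {{a},{a,b},{a,c},{a,e},{a,b,c},{a,b,e}} {{c,d},{c,d,e}}
  U34: {{a,e},{a,b,e}} {{d,e},{c,d,e}}
  U123: {{a,e},{b,e},{a,b,e}} {{c,e},{c,d,e}}
  U124: {{a},{a,b},{a,c},{a,e},{a,b,c},{a,b,e}} {{c,d},{c,d,e}}
  U134: {{a,e},{a,b,e}} {{d,e},{c,d,e}}
  U234: {{a,e},{a,b,e}} {{c,d,e}}
  U1234: {{a,e},{a,b,e}} {{c,d,e}}
C dims 5,11,8,2; δ0: rk 4, SNF 1^4; δ1: rk 6, SNF 1^6; δ2: rk 2, SNF 1^2
Ȟ^0: (5−4)−0=1 ⇒ Z
Ȟ^1: (11−6)−4=1 ⇒ Z
Ȟ^2: (8−2)−6=0 ⇒ 0

Ȟ^0 ≅ Z,  Ȟ^1 ≅ Z,  Ȟ^2 ≅ 0


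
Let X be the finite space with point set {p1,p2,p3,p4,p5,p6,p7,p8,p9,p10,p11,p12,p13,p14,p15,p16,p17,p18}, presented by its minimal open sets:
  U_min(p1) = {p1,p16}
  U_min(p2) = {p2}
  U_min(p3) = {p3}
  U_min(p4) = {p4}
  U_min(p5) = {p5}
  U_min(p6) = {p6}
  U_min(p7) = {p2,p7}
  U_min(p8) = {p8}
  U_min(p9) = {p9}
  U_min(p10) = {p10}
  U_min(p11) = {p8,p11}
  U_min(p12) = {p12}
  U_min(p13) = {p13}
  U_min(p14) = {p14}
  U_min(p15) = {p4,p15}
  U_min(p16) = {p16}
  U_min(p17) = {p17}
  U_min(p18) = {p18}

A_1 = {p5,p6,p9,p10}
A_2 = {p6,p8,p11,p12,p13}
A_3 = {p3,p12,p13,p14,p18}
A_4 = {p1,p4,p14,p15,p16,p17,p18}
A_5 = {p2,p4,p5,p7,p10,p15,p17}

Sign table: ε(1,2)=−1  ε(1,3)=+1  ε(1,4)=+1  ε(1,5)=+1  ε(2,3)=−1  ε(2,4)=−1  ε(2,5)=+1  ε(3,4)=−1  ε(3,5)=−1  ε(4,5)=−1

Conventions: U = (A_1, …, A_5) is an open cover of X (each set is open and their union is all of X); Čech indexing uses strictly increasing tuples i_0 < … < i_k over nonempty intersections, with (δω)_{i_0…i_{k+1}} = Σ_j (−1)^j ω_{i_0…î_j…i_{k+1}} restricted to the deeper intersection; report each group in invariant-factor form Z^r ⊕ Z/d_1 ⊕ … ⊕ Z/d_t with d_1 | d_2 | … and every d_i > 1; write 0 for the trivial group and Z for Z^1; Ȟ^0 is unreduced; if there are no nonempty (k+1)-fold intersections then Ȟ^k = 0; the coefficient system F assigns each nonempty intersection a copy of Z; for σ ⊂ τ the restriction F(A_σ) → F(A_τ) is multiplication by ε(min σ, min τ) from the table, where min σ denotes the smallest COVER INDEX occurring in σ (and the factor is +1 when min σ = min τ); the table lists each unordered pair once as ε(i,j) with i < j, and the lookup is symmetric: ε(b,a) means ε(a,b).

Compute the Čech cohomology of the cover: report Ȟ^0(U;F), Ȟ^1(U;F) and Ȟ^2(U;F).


nerve simplices:
  A12={p6} A15={p5,p10} A23={p12,p13} A34={p14,p18} A45={p4,p15,p17}
C dims 5,5; δ0: rk 4, SNF 1^4
degree 0: 5−4−0 = 1 → Ȟ^0 ≅ Z
degree 1: 5−0−4 = 1 → Ȟ^1 ≅ Z
degree 2: 0−0−0 = 0 → Ȟ^2 ≅ 0

Ȟ^0 ≅ Z,  Ȟ^1 ≅ Z,  Ȟ^2 ≅ 0


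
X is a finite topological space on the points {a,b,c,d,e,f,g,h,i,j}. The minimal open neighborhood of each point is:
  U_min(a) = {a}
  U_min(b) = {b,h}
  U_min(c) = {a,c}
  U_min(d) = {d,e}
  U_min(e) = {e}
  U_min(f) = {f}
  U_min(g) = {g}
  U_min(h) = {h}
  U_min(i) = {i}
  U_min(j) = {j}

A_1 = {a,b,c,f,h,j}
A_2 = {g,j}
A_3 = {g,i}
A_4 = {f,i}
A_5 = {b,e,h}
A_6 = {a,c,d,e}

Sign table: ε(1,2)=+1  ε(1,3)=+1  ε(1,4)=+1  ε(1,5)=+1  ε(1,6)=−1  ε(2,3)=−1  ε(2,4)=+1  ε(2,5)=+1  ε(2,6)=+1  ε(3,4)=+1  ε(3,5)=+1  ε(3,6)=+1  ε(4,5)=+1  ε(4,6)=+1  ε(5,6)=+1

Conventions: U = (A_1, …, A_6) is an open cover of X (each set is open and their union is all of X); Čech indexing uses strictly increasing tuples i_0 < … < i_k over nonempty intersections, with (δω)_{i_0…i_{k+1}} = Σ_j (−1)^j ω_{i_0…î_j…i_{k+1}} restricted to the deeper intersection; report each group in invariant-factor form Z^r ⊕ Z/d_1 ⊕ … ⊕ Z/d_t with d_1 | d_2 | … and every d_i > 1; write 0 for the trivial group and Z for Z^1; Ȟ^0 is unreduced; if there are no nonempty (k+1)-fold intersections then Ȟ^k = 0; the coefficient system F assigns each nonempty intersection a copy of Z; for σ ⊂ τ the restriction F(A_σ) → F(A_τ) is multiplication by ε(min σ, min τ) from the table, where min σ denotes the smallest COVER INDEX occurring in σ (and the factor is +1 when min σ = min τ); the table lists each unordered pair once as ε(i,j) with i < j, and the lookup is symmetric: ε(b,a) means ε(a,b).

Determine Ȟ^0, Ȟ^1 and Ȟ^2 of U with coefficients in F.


Ȟ^0 ≅ 0, Ȟ^1 ≅ Z ⊕ Z/2, Ȟ^2 ≅ 0

nonempty overlaps:
  A12={j} A14={f} A15={b,h} A16={a,c} A23={g} A34={i} A56={e}
C dims 6,7; δ0: rk 6, SNF 1^5·2
degree 0: 6−6−0 = 0 → Ȟ^0 ≅ 0
degree 1: 7−0−6 = 1 plus torsion [2] → Ȟ^1 ≅ Z ⊕ Z/2
degree 2: 0−0−0 = 0 → Ȟ^2 ≅ 0


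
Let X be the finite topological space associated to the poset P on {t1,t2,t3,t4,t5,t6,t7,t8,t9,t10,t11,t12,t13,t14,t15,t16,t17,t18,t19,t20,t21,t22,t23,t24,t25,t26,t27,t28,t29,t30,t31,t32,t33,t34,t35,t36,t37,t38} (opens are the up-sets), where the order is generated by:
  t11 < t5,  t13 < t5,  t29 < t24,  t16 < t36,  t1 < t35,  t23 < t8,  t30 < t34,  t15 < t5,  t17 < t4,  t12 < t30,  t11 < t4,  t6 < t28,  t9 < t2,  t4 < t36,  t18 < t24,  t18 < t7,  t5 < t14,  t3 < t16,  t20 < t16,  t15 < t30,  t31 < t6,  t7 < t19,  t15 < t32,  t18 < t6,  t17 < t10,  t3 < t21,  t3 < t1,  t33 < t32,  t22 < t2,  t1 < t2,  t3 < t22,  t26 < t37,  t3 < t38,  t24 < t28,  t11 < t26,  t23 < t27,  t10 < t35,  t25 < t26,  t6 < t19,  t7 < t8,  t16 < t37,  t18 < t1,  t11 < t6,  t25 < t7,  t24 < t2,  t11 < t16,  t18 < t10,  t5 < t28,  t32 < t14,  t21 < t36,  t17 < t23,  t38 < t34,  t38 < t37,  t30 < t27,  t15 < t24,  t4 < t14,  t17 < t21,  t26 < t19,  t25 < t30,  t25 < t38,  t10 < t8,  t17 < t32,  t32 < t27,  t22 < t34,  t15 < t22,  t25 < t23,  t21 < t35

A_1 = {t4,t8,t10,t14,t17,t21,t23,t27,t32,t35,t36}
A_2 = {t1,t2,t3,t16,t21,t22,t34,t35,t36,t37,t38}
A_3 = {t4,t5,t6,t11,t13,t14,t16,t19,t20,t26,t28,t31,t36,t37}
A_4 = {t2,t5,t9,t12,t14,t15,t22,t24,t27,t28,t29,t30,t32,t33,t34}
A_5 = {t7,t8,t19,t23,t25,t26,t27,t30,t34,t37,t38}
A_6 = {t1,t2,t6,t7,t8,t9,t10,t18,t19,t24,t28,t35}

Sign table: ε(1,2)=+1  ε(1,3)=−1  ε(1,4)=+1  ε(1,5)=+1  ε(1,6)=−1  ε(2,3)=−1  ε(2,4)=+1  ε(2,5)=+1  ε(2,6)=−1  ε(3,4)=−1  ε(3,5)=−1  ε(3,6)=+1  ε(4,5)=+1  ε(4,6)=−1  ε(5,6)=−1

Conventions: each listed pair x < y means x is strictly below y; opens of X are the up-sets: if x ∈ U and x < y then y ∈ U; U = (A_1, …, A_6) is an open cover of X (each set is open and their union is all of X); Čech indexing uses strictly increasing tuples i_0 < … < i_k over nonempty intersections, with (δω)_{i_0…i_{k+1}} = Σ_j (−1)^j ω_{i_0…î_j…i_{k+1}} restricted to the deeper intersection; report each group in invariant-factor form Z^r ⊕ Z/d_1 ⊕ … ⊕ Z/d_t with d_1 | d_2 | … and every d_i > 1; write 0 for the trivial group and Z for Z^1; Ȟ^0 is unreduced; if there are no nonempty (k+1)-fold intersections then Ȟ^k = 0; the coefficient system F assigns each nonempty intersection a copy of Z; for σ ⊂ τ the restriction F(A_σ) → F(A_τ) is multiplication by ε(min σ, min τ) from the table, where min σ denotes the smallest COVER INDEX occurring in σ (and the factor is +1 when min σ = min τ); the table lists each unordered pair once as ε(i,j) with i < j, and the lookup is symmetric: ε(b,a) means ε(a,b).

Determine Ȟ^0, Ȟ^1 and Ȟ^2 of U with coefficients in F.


nerve simplices:
  A12={t21,t35,t36} A13={t4,t14,t36} A14={t14,t27,t32} A15={t8,t23,t27} A16={t8,t10,t35} A23={t16,t36,t37} A24={t2,t22,t34} A25={t34,t37,t38} A26={t1,t2,t35} A34={t5,t14,t28} A35={t19,t26,t37} A36={t6,t19,t28} A45={t27,t30,t34} A46={t2,t9,t24,t28} A56={t7,t8,t19}
  A123={t36} A126={t35} A134={t14} A145={t27} A156={t8} A235={t37} A245={t34} A246={t2} A346={t28} A356={t19}
C dims 6,15,10; δ0: rk 5, SNF 1^5; δ1: rk 10, SNF 1^9·2
degree 0: 6−5−0 = 1 → Ȟ^0 ≅ Z
degree 1: 15−10−5 = 0 → Ȟ^1 ≅ 0
degree 2: 10−0−10 = 0 plus torsion [2] → Ȟ^2 ≅ Z/2

Ȟ^0 = Z; Ȟ^1 = 0; Ȟ^2 = Z/2


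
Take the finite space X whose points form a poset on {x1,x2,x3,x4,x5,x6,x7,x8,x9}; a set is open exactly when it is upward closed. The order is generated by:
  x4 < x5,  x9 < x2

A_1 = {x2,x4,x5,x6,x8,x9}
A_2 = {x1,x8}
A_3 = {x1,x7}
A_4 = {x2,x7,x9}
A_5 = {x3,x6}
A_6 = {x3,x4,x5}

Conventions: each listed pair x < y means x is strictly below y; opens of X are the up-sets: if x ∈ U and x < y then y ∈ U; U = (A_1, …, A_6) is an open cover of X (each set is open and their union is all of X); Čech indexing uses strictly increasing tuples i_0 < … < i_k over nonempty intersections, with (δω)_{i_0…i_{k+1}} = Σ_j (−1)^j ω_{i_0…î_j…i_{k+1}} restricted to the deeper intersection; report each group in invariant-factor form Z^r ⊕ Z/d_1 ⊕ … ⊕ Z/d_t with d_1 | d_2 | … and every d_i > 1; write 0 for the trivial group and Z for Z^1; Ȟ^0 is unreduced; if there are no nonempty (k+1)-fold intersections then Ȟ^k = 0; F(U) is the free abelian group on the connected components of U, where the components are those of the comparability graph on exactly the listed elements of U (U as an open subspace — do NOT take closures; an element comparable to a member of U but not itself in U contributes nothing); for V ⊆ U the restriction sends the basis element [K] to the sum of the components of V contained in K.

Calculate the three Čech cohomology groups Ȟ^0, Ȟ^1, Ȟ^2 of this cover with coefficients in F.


Ȟ^0 ≅ Z^7; Ȟ^1 ≅ 0; Ȟ^2 ≅ 0

intersection data:
  A12={x8} A14={x2,x9} A15={x6} A16={x4,x5} A23={x1} A34={x7} A56={x3}
components per intersection:
  A1: {x2,x9} {x4,x5} {x6} {x8}
  A2: {x1} {x8}
  A3: {x1} {x7}
  A4: {x2,x9} {x7}
  A5: {x3} {x6}
  A6: {x3} {x4,x5}
  A12: {x8}
  A14: {x2,x9}
  A15: {x6}
  A16: {x4,x5}
  A23: {x1}
  A34: {x7}
  A56: {x3}
C dims 14,7; δ0: rk 7, SNF 1^7
Ȟ^0 = (14 − 7) − 0 = 7, so Ȟ^0 ≅ Z^7
Ȟ^1 = (7 − 0) − 7 = 0, so Ȟ^1 ≅ 0
Ȟ^2 = (0 − 0) − 0 = 0, so Ȟ^2 ≅ 0


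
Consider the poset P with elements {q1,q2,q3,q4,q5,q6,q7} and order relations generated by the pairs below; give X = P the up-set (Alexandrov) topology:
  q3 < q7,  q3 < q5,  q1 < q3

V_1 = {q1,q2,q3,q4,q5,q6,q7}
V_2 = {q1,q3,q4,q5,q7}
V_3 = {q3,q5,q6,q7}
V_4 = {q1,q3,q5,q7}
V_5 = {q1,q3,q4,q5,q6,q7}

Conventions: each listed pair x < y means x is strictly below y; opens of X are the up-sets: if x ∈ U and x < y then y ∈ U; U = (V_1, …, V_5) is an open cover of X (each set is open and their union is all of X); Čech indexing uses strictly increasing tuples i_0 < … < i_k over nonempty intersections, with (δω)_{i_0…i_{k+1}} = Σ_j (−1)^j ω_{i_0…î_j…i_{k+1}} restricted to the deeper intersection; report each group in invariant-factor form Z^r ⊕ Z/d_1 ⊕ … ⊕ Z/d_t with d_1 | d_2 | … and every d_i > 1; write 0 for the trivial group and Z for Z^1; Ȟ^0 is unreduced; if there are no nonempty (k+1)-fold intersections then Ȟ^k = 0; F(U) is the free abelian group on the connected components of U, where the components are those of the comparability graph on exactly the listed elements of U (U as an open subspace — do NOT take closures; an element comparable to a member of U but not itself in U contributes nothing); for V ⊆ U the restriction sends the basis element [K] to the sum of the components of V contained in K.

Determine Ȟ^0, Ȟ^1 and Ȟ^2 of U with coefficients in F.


nerve simplices:
  V12={q1,q3,q4,q5,q7} V13={q3,q5,q6,q7} V14={q1,q3,q5,q7} V15={q1,q3,q4,q5,q6,q7} V23={q3,q5,q7} V24={q1,q3,q5,q7} V25={q1,q3,q4,q5,q7} V34={q3,q5,q7} V35={q3,q5,q6,q7} V45={q1,q3,q5,q7}
  V123={q3,q5,q7} V124={q1,q3,q5,q7} V125={q1,q3,q4,q5,q7} V134={q3,q5,q7} V135={q3,q5,q6,q7} V145={q1,q3,q5,q7} V234={q3,q5,q7} V235={q3,q5,q7} V245={q1,q3,q5,q7} V345={q3,q5,q7}
  V1234={q3,q5,q7} V1235={q3,q5,q7} V1245={q1,q3,q5,q7} V1345={q3,q5,q7} V2345={q3,q5,q7}
  V12345={q3,q5,q7}
components per intersection:
  V1: {q1,q3,q5,q7} {q2} {q4} {q6}
  V2: {q1,q3,q5,q7} {q4}
  V3: {q3,q5,q7} {q6}
  V4: {q1,q3,q5,q7}
  V5: {q1,q3,q5,q7} {q4} {q6}
  V12: {q1,q3,q5,q7} {q4}
  V13: {q3,q5,q7} {q6}
  V14: {q1,q3,q5,q7}
  V15: {q1,q3,q5,q7} {q4} {q6}
  V23: {q3,q5,q7}
  V24: {q1,q3,q5,q7}
  V25: {q1,q3,q5,q7} {q4}
  V34: {q3,q5,q7}
  V35: {q3,q5,q7} {q6}
  V45: {q1,q3,q5,q7}
  V123: {q3,q5,q7}
  V124: {q1,q3,q5,q7}
  V125: {q1,q3,q5,q7} {q4}
  V134: {q3,q5,q7}
  V135: {q3,q5,q7} {q6}
  V145: {q1,q3,q5,q7}
  V234: {q3,q5,q7}
  V235: {q3,q5,q7}
  V245: {q1,q3,q5,q7}
  V345: {q3,q5,q7}
  V1234: {q3,q5,q7}
  V1235: {q3,q5,q7}
  V1245: {q1,q3,q5,q7}
  V1345: {q3,q5,q7}
  V2345: {q3,q5,q7}
  V12345: {q3,q5,q7}
C dims 12,16,12,5; δ0: rk 8, SNF 1^8; δ1: rk 8, SNF 1^8; δ2: rk 4, SNF 1^4
degree 0: 12−8−0 = 4 → Ȟ^0 ≅ Z^4
degree 1: 16−8−8 = 0 → Ȟ^1 ≅ 0
degree 2: 12−4−8 = 0 → Ȟ^2 ≅ 0

Ȟ^0 ≅ Z^4; Ȟ^1 ≅ 0; Ȟ^2 ≅ 0


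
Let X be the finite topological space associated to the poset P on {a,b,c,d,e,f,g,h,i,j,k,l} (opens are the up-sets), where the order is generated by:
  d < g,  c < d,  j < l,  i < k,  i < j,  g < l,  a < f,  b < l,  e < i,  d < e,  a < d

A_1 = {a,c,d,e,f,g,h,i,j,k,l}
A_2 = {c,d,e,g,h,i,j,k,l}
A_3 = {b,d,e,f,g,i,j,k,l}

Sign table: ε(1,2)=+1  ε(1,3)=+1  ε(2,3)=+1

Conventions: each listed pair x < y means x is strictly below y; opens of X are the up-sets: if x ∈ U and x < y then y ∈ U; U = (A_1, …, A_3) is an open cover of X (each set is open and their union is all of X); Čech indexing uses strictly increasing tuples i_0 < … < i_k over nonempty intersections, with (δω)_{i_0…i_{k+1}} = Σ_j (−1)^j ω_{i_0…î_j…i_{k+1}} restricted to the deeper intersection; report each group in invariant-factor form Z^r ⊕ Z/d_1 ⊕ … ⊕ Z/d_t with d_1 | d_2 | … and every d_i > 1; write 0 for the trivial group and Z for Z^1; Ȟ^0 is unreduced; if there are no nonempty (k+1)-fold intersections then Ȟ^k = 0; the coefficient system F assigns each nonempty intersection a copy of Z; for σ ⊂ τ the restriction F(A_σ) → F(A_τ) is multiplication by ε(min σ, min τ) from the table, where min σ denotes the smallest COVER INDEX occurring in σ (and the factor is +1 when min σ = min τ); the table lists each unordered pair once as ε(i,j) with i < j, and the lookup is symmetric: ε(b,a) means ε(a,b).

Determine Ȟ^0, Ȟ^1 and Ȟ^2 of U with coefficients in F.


nonempty overlaps:
  A12={c,d,e,g,h,i,j,k,l} A13={d,e,f,g,i,j,k,l} A23={d,e,g,i,j,k,l}
  A123={d,e,g,i,j,k,l}
C dims 3,3,1; δ0: rk 2, SNF 1^2; δ1: rk 1, SNF 1^1
degree 0: 3−2−0 = 1 → Ȟ^0 ≅ Z
degree 1: 3−1−2 = 0 → Ȟ^1 ≅ 0
degree 2: 1−0−1 = 0 → Ȟ^2 ≅ 0

Ȟ^0(U;F) ≅ Z, Ȟ^1(U;F) ≅ 0, Ȟ^2(U;F) ≅ 0


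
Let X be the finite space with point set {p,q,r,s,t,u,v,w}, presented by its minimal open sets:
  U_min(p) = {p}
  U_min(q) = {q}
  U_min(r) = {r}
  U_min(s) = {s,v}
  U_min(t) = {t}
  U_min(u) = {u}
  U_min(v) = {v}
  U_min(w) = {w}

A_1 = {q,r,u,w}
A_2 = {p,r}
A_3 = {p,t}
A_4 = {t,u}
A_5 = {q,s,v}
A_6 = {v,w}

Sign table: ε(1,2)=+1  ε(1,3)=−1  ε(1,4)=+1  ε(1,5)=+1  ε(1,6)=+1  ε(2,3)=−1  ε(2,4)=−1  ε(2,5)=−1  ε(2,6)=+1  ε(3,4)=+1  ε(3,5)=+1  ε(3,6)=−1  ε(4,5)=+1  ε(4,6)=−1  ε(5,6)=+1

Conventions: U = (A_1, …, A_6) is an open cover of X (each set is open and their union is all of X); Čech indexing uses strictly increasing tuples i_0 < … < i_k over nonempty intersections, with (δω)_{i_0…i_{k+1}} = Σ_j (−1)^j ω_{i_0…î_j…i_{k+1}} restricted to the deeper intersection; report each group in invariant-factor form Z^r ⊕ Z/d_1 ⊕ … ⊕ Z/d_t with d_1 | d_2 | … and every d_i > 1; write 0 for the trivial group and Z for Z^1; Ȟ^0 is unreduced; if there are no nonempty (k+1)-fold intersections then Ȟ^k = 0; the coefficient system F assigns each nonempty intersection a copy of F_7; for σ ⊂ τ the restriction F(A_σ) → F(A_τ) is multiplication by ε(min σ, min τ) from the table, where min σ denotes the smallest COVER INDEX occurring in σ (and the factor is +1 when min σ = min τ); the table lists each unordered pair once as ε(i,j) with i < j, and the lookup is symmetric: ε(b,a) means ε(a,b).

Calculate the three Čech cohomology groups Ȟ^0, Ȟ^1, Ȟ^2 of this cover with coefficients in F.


Ȟ^0 ≅ 0, Ȟ^1 ≅ Z/7 and Ȟ^2 ≅ 0

nonempty intersections:
  A12={r} A14={u} A15={q} A16={w} A23={p} A34={t} A56={v}
C dims 6,7; δ0: rk_F7 6
Ȟ^0: (6−6)−0=0 ⇒ 0
Ȟ^1: (7−0)−6=1 ⇒ Z/7
Ȟ^2: (0−0)−0=0 ⇒ 0


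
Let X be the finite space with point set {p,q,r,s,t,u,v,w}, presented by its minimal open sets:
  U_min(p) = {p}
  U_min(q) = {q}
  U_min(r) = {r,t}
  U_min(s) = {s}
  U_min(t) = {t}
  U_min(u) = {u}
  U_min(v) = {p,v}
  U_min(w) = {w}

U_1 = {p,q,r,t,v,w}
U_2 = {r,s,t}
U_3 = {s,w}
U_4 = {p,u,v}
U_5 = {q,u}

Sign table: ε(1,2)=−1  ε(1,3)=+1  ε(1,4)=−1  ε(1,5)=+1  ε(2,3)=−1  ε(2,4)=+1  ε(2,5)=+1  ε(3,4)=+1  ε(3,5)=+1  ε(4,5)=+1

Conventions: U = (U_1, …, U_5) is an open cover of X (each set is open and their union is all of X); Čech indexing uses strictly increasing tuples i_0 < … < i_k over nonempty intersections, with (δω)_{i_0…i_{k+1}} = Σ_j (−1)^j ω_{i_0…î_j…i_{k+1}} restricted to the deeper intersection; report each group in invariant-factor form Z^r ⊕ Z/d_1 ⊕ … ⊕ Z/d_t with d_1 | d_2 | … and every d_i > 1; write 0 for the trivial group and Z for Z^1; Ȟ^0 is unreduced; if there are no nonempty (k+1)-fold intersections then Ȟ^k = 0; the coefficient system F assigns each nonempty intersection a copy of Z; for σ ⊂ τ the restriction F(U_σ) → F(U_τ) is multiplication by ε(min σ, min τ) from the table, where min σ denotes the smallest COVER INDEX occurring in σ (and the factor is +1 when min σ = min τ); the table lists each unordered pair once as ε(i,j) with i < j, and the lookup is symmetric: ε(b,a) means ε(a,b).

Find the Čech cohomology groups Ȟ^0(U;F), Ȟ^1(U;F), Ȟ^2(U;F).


Ȟ^0(U;F) ≅ 0, Ȟ^1(U;F) ≅ Z ⊕ Z/2, Ȟ^2(U;F) ≅ 0

nerve simplices:
  U12={r,t} U13={w} U14={p,v} U15={q} U23={s} U45={u}
C dims 5,6; δ0: rk 5, SNF 1^4·2
degree 0: 5−5−0 = 0 → Ȟ^0 ≅ 0
degree 1: 6−0−5 = 1 plus torsion [2] → Ȟ^1 ≅ Z ⊕ Z/2
degree 2: 0−0−0 = 0 → Ȟ^2 ≅ 0


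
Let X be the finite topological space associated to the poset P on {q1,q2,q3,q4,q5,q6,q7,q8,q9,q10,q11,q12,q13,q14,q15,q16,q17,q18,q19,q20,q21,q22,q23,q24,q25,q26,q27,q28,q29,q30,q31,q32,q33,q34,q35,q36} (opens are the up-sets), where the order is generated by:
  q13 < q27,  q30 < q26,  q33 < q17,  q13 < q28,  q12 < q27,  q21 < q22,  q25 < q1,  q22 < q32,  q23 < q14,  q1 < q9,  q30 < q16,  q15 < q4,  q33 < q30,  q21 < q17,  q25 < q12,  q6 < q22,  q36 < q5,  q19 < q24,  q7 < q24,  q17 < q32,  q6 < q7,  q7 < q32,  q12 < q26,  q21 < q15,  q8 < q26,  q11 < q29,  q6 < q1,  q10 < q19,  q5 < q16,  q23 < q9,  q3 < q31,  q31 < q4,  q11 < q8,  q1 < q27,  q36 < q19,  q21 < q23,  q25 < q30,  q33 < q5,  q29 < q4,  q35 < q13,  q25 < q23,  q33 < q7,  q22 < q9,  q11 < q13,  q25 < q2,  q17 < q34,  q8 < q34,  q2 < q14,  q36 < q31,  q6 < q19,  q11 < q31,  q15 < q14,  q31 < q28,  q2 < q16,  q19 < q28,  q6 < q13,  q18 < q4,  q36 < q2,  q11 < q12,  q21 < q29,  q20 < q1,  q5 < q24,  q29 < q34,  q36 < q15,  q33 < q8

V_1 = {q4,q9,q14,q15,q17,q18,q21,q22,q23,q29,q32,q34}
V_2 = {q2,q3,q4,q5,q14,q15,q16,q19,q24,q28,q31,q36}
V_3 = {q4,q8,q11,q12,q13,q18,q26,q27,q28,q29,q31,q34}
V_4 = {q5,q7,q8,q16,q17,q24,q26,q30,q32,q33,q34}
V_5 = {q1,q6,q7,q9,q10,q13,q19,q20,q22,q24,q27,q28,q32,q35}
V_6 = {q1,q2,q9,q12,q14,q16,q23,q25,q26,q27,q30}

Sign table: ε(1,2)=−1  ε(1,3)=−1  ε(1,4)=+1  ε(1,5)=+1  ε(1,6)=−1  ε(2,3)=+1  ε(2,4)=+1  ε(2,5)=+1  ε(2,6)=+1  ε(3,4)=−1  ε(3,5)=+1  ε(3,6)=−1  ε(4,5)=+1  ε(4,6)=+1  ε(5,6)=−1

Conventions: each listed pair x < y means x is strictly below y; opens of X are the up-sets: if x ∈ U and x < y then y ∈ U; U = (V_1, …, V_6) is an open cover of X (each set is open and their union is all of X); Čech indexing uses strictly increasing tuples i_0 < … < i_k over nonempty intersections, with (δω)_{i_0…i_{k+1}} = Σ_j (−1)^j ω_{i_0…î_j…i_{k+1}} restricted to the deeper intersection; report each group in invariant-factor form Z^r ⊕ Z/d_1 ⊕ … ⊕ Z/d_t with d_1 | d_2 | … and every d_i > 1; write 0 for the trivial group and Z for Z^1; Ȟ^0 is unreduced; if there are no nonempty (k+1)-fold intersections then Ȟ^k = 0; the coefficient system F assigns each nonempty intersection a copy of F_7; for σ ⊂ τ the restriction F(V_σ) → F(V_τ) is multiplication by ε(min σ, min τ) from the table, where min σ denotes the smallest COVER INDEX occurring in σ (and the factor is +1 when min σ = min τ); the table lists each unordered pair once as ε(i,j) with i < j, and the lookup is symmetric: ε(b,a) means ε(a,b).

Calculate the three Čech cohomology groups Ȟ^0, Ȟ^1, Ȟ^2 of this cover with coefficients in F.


Ȟ^0 = 0,  Ȟ^1 = 0,  Ȟ^2 = Z/7

cover nerve:
  V12={q4,q14,q15} V13={q4,q18,q29,q34} V14={q17,q32,q34} V15={q9,q22,q32} V16={q9,q14,q23} V23={q4,q28,q31} V24={q5,q16,q24} V25={q19,q24,q28} V26={q2,q14,q16} V34={q8,q26,q34} V35={q13,q27,q28} V36={q12,q26,q27} V45={q7,q24,q32} V46={q16,q26,q30} V56={q1,q9,q27}
  V123={q4} V126={q14} V134={q34} V145={q32} V156={q9} V235={q28} V245={q24} V246={q16} V346={q26} V356={q27}
C dims 6,15,10; δ0: rk_F7 6; δ1: rk_F7 9
Ȟ^0: (6−6)−0=0 ⇒ 0
Ȟ^1: (15−9)−6=0 ⇒ 0
Ȟ^2: (10−0)−9=1 ⇒ Z/7


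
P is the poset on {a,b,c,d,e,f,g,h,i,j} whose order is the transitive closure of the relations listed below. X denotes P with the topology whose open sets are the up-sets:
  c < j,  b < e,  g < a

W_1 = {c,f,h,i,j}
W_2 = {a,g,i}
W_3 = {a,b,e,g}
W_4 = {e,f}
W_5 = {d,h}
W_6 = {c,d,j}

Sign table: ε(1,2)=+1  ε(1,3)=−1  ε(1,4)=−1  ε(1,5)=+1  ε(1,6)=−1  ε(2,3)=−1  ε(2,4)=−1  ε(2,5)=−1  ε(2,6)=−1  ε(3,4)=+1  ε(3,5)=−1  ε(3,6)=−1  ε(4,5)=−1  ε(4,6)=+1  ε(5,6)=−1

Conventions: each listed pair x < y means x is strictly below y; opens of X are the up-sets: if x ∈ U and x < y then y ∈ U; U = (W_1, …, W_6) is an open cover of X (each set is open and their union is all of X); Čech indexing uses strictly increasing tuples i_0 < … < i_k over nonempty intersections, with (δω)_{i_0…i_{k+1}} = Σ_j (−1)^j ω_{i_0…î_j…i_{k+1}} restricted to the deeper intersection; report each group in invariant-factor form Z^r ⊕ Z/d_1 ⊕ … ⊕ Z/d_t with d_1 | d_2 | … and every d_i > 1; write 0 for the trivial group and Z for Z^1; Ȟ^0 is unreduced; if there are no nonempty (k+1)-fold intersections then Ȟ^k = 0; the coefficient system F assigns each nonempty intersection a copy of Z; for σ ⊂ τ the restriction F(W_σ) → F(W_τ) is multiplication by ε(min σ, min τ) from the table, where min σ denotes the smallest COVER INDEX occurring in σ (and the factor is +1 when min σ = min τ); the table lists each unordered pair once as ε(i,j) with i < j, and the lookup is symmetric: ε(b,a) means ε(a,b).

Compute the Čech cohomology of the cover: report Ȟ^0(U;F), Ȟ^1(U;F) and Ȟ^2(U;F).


Ȟ^0(U;F) ≅ Z, Ȟ^1(U;F) ≅ Z^2, Ȟ^2(U;F) ≅ 0

nonempty overlaps:
  W12={i} W14={f} W15={h} W16={c,j} W23={a,g} W34={e} W56={d}
C dims 6,7; δ0: rk 5, SNF 1^5
degree 0: 6−5−0 = 1 → Ȟ^0 ≅ Z
degree 1: 7−0−5 = 2 → Ȟ^1 ≅ Z^2
degree 2: 0−0−0 = 0 → Ȟ^2 ≅ 0


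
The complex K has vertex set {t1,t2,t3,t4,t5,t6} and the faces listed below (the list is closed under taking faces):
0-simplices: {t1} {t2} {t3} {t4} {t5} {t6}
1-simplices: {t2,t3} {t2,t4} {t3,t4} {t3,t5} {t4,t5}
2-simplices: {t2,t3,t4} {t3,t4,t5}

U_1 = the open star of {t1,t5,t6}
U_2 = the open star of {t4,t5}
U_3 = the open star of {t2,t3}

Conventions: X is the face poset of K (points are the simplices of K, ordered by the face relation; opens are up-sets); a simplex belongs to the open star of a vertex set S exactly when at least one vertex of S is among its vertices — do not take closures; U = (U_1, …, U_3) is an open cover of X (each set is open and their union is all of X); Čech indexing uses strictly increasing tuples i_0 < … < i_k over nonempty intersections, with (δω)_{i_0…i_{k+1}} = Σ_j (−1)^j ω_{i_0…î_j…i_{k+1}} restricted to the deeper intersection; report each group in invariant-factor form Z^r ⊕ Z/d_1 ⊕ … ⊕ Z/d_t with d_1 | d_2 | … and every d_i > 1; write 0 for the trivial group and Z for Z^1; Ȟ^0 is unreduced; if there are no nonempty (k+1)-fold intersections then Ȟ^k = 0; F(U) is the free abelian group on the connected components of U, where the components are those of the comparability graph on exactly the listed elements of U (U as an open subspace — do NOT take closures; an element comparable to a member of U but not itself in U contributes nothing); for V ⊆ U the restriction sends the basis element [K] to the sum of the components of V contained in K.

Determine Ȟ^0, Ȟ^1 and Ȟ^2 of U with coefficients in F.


Ȟ^0 ≅ Z^3, Ȟ^1 ≅ 0, Ȟ^2 ≅ 0

cover nerve:
  U1={{t1},{t5},{t6},{t3,t5},{t4,t5},{t3,t4,t5}} U2={{t4},{t5},{t2,t4},{t3,t4},{t3,t5},{t4,t5},{t2,t3,t4},{t3,t4,t5}} U3={{t2},{t3},{t2,t3},{t2,t4},{t3,t4},{t3,t5},{t2,t3,t4},{t3,t4,t5}}
  U12={{t5},{t3,t5},{t4,t5},{t3,t4,t5}} U13={{t3,t5},{t3,t4,t5}} U23={{t2,t4},{t3,t4},{t3,t5},{t2,t3,t4},{t3,t4,t5}}
  U123={{t3,t5},{t3,t4,t5}}
components per intersection:
  U1: {{t1}} {{t5},{t3,t5},{t4,t5},{t3,t4,t5}} {{t6}}
  U2: {{t4},{t5},{t2,t4},{t3,t4},{t3,t5},{t4,t5},{t2,t3,t4},{t3,t4,t5}}
  U3: {{t2},{t3},{t2,t3},{t2,t4},{t3,t4},{t3,t5},{t2,t3,t4},{t3,t4,t5}}
  U12: {{t5},{t3,t5},{t4,t5},{t3,t4,t5}}
  U13: {{t3,t5},{t3,t4,t5}}
  U23: {{t2,t4},{t3,t4},{t3,t5},{t2,t3,t4},{t3,t4,t5}}
  U123: {{t3,t5},{t3,t4,t5}}
C dims 5,3,1; δ0: rk 2, SNF 1^2; δ1: rk 1, SNF 1^1
Ȟ^0: (5−2)−0=3 ⇒ Z^3
Ȟ^1: (3−1)−2=0 ⇒ 0
Ȟ^2: (1−0)−1=0 ⇒ 0


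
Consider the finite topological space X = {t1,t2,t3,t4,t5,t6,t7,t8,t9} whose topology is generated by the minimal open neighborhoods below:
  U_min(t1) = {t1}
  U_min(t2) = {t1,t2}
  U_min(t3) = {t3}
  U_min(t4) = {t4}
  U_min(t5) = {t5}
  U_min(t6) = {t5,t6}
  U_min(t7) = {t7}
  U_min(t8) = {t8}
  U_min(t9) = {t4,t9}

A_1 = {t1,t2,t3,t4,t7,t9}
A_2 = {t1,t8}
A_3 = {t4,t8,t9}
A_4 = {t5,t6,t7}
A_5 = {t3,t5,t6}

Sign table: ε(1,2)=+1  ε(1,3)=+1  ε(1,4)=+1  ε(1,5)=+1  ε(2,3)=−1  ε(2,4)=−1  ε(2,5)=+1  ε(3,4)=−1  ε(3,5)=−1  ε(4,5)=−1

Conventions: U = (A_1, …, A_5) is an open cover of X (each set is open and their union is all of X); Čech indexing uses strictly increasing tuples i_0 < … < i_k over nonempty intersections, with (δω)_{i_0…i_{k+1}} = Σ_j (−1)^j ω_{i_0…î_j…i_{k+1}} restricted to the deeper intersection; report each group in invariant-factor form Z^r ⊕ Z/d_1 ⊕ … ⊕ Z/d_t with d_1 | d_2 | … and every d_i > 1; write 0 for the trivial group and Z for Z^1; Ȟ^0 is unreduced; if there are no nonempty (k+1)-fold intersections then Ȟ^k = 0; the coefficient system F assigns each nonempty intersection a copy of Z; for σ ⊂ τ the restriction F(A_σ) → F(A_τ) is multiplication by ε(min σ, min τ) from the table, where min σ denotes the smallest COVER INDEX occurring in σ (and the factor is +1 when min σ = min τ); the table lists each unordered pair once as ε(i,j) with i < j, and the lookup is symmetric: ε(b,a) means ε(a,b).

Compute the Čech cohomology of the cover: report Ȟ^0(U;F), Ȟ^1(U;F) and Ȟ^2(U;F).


Ȟ^0 = 0; Ȟ^1 = Z ⊕ Z/2; Ȟ^2 = 0

intersection data:
  A12={t1} A13={t4,t9} A14={t7} A15={t3} A23={t8} A45={t5,t6}
C dims 5,6; δ0: rk 5, SNF 1^4·2
Ȟ^0 = (5 − 5) − 0 = 0, so Ȟ^0 ≅ 0
Ȟ^1 = (6 − 0) − 5 = 1 plus torsion [2], so Ȟ^1 ≅ Z ⊕ Z/2
Ȟ^2 = (0 − 0) − 0 = 0, so Ȟ^2 ≅ 0


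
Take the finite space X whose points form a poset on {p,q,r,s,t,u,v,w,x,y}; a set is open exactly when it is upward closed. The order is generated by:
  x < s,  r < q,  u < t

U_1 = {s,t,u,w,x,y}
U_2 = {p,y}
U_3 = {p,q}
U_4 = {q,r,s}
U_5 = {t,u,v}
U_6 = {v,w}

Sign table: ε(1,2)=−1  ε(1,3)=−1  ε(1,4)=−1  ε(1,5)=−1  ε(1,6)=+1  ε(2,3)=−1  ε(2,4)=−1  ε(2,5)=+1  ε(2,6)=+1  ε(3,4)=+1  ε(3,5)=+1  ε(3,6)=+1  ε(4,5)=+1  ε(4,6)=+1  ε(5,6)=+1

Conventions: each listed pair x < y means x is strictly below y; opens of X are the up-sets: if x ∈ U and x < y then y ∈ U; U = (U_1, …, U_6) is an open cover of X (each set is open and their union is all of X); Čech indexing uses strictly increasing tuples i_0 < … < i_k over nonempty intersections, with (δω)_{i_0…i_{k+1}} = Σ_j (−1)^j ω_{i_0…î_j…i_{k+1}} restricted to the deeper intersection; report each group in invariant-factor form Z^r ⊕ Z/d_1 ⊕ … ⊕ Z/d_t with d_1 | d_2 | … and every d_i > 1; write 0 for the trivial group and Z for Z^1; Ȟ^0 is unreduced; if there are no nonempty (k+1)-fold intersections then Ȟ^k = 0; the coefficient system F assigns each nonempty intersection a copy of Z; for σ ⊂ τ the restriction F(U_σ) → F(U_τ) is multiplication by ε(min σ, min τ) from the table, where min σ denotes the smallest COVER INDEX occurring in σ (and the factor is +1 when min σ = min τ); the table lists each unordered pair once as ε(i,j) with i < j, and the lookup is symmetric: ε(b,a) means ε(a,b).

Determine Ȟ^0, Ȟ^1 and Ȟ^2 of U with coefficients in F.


cover nerve:
  U12={y} U14={s} U15={t,u} U16={w} U23={p} U34={q} U56={v}
C dims 6,7; δ0: rk 6, SNF 1^5·2
Ȟ^0: (6−6)−0=0 ⇒ 0
Ȟ^1: (7−0)−6=1 plus torsion [2] ⇒ Z ⊕ Z/2
Ȟ^2: (0−0)−0=0 ⇒ 0

Ȟ^0 ≅ 0, Ȟ^1 ≅ Z ⊕ Z/2, Ȟ^2 ≅ 0


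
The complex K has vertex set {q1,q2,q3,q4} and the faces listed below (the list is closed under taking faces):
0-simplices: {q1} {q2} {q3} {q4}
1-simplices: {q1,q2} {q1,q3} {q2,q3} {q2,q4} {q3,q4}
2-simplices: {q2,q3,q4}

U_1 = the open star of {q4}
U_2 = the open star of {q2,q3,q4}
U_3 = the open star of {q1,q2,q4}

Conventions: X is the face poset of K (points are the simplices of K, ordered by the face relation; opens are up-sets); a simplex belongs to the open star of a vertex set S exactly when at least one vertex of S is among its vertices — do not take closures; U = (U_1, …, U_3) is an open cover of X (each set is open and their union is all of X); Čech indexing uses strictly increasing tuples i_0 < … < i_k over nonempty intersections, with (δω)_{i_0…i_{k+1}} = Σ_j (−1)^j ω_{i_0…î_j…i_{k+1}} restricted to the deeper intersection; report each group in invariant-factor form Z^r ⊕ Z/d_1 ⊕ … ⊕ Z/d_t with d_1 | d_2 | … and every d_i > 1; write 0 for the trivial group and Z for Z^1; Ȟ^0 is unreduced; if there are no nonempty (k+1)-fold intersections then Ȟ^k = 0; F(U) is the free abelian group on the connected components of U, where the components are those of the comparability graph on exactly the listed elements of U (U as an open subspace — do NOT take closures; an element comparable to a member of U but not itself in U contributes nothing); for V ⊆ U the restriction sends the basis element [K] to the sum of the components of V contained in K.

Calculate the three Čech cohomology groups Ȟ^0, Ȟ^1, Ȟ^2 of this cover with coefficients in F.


Ȟ^0 = Z, Ȟ^1 = Z and Ȟ^2 = 0

nerve simplices:
  U1={{q4},{q2,q4},{q3,q4},{q2,q3,q4}} U2={{q2},{q3},{q4},{q1,q2},{q1,q3},{q2,q3},{q2,q4},{q3,q4},{q2,q3,q4}} U3={{q1},{q2},{q4},{q1,q2},{q1,q3},{q2,q3},{q2,q4},{q3,q4},{q2,q3,q4}}
  U12={{q4},{q2,q4},{q3,q4},{q2,q3,q4}} U13={{q4},{q2,q4},{q3,q4},{q2,q3,q4}} U23={{q2},{q4},{q1,q2},{q1,q3},{q2,q3},{q2,q4},{q3,q4},{q2,q3,q4}}
  U123={{q4},{q2,q4},{q3,q4},{q2,q3,q4}}
components per intersection:
  U1: {{q4},{q2,q4},{q3,q4},{q2,q3,q4}}
  U2: {{q2},{q3},{q4},{q1,q2},{q1,q3},{q2,q3},{q2,q4},{q3,q4},{q2,q3,q4}}
  U3: {{q1},{q2},{q4},{q1,q2},{q1,q3},{q2,q3},{q2,q4},{q3,q4},{q2,q3,q4}}
  U12: {{q4},{q2,q4},{q3,q4},{q2,q3,q4}}
  U13: {{q4},{q2,q4},{q3,q4},{q2,q3,q4}}
  U23: {{q2},{q4},{q1,q2},{q2,q3},{q2,q4},{q3,q4},{q2,q3,q4}} {{q1,q3}}
  U123: {{q4},{q2,q4},{q3,q4},{q2,q3,q4}}
C dims 3,4,1; δ0: rk 2, SNF 1^2; δ1: rk 1, SNF 1^1
degree 0: 3−2−0 = 1 → Ȟ^0 ≅ Z
degree 1: 4−1−2 = 1 → Ȟ^1 ≅ Z
degree 2: 1−0−1 = 0 → Ȟ^2 ≅ 0


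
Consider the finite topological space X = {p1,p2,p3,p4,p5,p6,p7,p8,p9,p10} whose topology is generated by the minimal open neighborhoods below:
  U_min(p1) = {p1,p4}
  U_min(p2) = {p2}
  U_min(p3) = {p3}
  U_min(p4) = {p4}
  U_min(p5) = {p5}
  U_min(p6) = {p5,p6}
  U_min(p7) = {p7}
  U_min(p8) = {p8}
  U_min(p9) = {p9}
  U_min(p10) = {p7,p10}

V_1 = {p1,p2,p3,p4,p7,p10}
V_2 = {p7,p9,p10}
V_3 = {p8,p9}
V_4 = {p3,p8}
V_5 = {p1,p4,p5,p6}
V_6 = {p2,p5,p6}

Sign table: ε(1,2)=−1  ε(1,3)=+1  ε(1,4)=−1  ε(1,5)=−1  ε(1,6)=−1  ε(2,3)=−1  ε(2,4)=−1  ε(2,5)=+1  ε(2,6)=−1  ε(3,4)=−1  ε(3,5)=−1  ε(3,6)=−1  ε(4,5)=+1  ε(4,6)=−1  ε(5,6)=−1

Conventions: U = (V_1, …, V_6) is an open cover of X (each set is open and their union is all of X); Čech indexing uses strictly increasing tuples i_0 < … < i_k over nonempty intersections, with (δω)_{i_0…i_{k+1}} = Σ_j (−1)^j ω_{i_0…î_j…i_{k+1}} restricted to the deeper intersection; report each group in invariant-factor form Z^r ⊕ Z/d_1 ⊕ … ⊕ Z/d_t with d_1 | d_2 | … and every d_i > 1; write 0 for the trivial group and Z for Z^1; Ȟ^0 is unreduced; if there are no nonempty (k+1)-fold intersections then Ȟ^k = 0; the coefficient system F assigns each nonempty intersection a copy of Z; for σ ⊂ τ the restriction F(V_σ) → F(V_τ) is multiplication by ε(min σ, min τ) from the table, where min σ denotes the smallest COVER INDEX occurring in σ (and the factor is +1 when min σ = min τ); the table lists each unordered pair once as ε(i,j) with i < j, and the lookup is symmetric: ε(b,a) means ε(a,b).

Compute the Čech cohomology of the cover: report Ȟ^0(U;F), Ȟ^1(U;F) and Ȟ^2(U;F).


cover nerve:
  V12={p7,p10} V14={p3} V15={p1,p4} V16={p2} V23={p9} V34={p8} V56={p5,p6}
C dims 6,7; δ0: rk 6, SNF 1^5·2
Ȟ^0: (6−6)−0=0 ⇒ 0
Ȟ^1: (7−0)−6=1 plus torsion [2] ⇒ Z ⊕ Z/2
Ȟ^2: (0−0)−0=0 ⇒ 0

Ȟ^0 ≅ 0, Ȟ^1 ≅ Z ⊕ Z/2, Ȟ^2 ≅ 0


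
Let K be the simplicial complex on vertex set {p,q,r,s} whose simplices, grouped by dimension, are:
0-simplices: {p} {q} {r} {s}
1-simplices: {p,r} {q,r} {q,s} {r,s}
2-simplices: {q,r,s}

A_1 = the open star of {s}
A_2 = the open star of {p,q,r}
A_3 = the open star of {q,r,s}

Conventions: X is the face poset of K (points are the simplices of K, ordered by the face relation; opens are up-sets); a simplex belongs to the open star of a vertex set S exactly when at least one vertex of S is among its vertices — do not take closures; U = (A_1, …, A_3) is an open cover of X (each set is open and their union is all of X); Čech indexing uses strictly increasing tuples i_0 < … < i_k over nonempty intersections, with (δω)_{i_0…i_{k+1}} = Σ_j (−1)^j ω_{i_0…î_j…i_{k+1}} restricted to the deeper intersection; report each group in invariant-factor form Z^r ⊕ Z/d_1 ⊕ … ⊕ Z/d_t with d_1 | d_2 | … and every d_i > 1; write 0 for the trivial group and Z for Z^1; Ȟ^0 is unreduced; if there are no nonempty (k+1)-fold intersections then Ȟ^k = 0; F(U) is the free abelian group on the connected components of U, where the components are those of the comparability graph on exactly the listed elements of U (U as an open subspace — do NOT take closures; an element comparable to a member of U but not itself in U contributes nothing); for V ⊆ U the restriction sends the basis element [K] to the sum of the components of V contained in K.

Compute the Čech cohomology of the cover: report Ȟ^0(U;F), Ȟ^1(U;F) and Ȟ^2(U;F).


Ȟ^0 ≅ Z, Ȟ^1 ≅ 0, Ȟ^2 ≅ 0

nerve of the cover:
  A1={{s},{q,s},{r,s},{q,r,s}} A2={{p},{q},{r},{p,r},{q,r},{q,s},{r,s},{q,r,s}} A3={{q},{r},{s},{p,r},{q,r},{q,s},{r,s},{q,r,s}}
  A12={{q,s},{r,s},{q,r,s}} A13={{s},{q,s},{r,s},{q,r,s}} A23={{q},{r},{p,r},{q,r},{q,s},{r,s},{q,r,s}}
  A123={{q,s},{r,s},{q,r,s}}
components per intersection:
  A1: {{s},{q,s},{r,s},{q,r,s}}
  A2: {{p},{q},{r},{p,r},{q,r},{q,s},{r,s},{q,r,s}}
  A3: {{q},{r},{s},{p,r},{q,r},{q,s},{r,s},{q,r,s}}
  A12: {{q,s},{r,s},{q,r,s}}
  A13: {{s},{q,s},{r,s},{q,r,s}}
  A23: {{q},{r},{p,r},{q,r},{q,s},{r,s},{q,r,s}}
  A123: {{q,s},{r,s},{q,r,s}}
C dims 3,3,1; δ0: rk 2, SNF 1^2; δ1: rk 1, SNF 1^1
Ȟ^0 = (3 − 2) − 0 = 1, so Ȟ^0 ≅ Z
Ȟ^1 = (3 − 1) − 2 = 0, so Ȟ^1 ≅ 0
Ȟ^2 = (1 − 0) − 1 = 0, so Ȟ^2 ≅ 0


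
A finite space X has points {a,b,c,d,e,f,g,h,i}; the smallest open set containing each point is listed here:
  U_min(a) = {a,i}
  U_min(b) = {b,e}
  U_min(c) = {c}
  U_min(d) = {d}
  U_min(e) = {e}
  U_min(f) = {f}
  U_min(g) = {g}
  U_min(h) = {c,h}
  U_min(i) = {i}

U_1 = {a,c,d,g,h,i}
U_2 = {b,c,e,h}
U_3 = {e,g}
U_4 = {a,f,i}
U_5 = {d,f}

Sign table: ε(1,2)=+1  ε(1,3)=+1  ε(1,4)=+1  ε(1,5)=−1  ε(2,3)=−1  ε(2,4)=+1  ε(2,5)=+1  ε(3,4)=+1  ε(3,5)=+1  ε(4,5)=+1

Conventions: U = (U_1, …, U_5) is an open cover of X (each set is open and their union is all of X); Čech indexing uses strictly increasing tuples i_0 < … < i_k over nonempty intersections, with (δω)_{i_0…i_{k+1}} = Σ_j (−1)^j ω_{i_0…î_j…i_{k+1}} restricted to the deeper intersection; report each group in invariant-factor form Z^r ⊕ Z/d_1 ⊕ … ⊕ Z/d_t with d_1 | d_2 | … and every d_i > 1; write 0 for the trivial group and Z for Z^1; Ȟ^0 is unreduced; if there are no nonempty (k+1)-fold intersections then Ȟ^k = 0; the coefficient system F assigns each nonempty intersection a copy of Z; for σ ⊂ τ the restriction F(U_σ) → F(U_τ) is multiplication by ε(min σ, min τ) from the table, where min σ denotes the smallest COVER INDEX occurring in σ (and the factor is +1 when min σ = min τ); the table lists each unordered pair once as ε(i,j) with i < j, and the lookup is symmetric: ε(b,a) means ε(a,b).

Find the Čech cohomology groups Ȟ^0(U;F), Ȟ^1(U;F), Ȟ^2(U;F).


cover nerve:
  U12={c,h} U13={g} U14={a,i} U15={d} U23={e} U45={f}
C dims 5,6; δ0: rk 5, SNF 1^4·2
Ȟ^0: (5−5)−0=0 ⇒ 0
Ȟ^1: (6−0)−5=1 plus torsion [2] ⇒ Z ⊕ Z/2
Ȟ^2: (0−0)−0=0 ⇒ 0

Ȟ^0 ≅ 0; Ȟ^1 ≅ Z ⊕ Z/2; Ȟ^2 ≅ 0
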